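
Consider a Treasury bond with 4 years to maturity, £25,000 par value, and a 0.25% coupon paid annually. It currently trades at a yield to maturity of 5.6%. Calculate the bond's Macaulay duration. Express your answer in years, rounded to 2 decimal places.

3.98 years

Periodic yield y = 0.056. Discount each cash flow and weight by its year:
  t   CF        PV=CF/(1+0.056)^t    t·PV
  1        62.50        59.1856        59.1856
  2        62.50        56.0470       112.0940
  3        62.50        53.0748       159.2244
  4    25,062.50    20,154.3463    80,617.3853
  Σ                 20,322.6537    80,947.8892
Price P = Σ PV = 20,322.6537.
Macaulay duration = Σ(t·PV) / P = 80,947.8892 / 20,322.6537 = 3.98314 years.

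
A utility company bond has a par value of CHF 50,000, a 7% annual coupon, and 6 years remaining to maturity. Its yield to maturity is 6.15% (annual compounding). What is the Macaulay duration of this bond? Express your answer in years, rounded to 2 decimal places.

Periodic yield y = 0.0615. Discount each cash flow and weight by its year:
  t   CF        PV=CF/(1+0.0615)^t    t·PV
  1     3,500.00     3,297.2209     3,297.2209
  2     3,500.00     3,106.1902     6,212.3804
  3     3,500.00     2,926.2272     8,778.6817
  4     3,500.00     2,756.6908    11,026.7630
  5     3,500.00     2,596.9767    12,984.8835
  6    53,500.00    37,396.7440   224,380.4638
  Σ                 52,080.0498   266,680.3934
Price P = Σ PV = 52,080.0498.
Macaulay duration = Σ(t·PV) / P = 266,680.3934 / 52,080.0498 = 5.12059 years.

5.12 years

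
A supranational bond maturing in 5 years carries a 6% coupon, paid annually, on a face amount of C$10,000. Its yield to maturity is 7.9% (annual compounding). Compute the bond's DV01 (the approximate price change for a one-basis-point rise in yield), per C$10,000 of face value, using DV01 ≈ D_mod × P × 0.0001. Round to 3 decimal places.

C$3.802

Periodic yield y = 0.079.
  t   CF        PV=CF/(1+0.079)^t    t·PV
  1       600.00       556.0704       556.0704
  2       600.00       515.3572     1,030.7144
  3       600.00       477.6249     1,432.8746
  4       600.00       442.6551     1,770.6204
  5    10,600.00     7,247.6739    36,238.3693
  Σ                  9,239.3815    41,028.6491
P = 9,239.3815; D_Mac = 4.44063 yrs; D_mod = 4.11550 yrs.
DV01 ≈ 4.11550 × 9,239.3815 × 0.0001 = 3.802470.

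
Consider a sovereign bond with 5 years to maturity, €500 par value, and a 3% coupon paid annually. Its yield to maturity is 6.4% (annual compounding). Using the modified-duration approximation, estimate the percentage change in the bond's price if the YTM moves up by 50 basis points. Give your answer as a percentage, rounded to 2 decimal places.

-2.20%

Periodic yield y = 0.064. Modified duration first:
  t   CF        PV=CF/(1+0.064)^t    t·PV
  1        15.00        14.0977        14.0977
  2        15.00        13.2498        26.4995
  3        15.00        12.4528        37.3583
  4        15.00        11.7037        46.8150
  5       515.00       377.6583     1,888.2917
  Σ                    429.1624     2,013.0623
P = 429.1624; D_Mac = 4.69068 yrs; D_mod = 4.69068/(1+0.064) = 4.40853 yrs.
ΔP/P ≈ -D_mod · Δy = -4.40853 × (+0.005) = -0.022043 = -2.2043%.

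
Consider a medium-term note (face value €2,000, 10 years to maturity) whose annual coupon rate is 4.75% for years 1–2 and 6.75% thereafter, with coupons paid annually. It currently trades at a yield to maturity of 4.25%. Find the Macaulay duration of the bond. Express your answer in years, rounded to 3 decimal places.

Periodic yield y = 0.0425. Discount each cash flow and weight by its year:
  t   CF        PV=CF/(1+0.0425)^t    t·PV
  1        95.00        91.1271        91.1271
  2        95.00        87.4121       174.8242
  3       135.00       119.1532       357.4595
  4       135.00       114.2956       457.1824
  5       135.00       109.6361       548.1803
  6       135.00       105.1665       630.9990
  7       135.00       100.8791       706.1539
  8       135.00        96.7666       774.1324
  9       135.00        92.8216       835.3947
  10    2,135.00     1,408.1121    14,081.1214
  Σ                  2,325.3700    18,656.5748
Price P = Σ PV = 2,325.3700.
Macaulay duration = Σ(t·PV) / P = 18,656.5748 / 2,325.3700 = 8.02306 years.

8.023 years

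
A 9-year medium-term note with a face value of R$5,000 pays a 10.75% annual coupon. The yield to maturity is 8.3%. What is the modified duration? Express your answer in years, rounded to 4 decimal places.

Periodic yield y = 0.083. First find Macaulay duration:
  t   CF        PV=CF/(1+0.083)^t    t·PV
  1       537.50       496.3066       496.3066
  2       537.50       458.2701       916.5403
  3       537.50       423.1488     1,269.4464
  4       537.50       390.7191     1,562.8764
  5       537.50       360.7748     1,803.8740
  6       537.50       333.1254     1,998.7523
  7       537.50       307.5950     2,153.1650
  8       537.50       284.0212     2,272.1699
  9     5,537.50     2,701.8276    24,316.4482
  Σ                  5,755.7886    36,789.5789
P = 5,755.7886; Macaulay duration = 36,789.5789 / 5,755.7886 = 6.39175 years.
Modified duration = D_Mac / (1 + y) = 6.39175 / 1.083 = 5.90190 years.

5.9019 years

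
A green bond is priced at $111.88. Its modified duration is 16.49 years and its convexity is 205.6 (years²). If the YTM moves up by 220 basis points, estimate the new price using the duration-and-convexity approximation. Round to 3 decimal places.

$76.859

Duration effect: -D_mod·Δy = -16.49 × (+0.022) = -0.362780
Convexity effect: ½·C·(Δy)² = 0.5 × 205.6 × (0.022)² = +0.0497552
ΔP/P ≈ -0.362780 + 0.0497552 = -0.3130248
New price ≈ 111.88 × (1 - 0.3130248) = 76.858785376.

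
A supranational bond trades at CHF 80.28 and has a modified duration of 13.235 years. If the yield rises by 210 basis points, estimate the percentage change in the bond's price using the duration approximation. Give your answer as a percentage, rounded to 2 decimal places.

-27.79%

Duration approximation: ΔP/P ≈ -D_mod · Δy = -13.235 × (+0.021) = -0.277935.
As a percentage: -27.7935%.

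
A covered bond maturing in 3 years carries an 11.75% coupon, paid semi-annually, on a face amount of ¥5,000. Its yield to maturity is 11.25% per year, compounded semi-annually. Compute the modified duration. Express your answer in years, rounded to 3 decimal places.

Periodic yield y = 0.05625. First find Macaulay duration:
  t   CF        PV=CF/(1+0.05625)^t    t·PV
  1       293.75       278.1065       278.1065
  2       293.75       263.2961       526.5922
  3       293.75       249.2744       747.8233
  4       293.75       235.9994       943.9978
  5       293.75       223.4314     1,117.1572
  6     5,293.75     3,812.0896    22,872.5374
  Σ                  5,062.1975    26,486.2143
P = 5,062.1975; Macaulay duration = 26,486.2143 / 5,062.1975 = 5.23216 half-year periods = 2.61608 years.
Modified duration = D_Mac / (1 + y) = 2.61608 / 1.05625 = 2.47676 years.

2.477 years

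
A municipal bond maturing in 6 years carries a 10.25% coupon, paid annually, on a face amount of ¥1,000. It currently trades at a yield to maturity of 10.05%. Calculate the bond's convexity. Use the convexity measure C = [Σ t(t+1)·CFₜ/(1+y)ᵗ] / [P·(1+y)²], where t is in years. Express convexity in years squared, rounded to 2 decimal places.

With y = 0.1005:
  t   CF        PV=CF/(1+0.1005)^t    t·PV        t(t+1)·PV
  1       102.50        93.1395        93.1395         186.2790
  2       102.50        84.6338       169.2676         507.8027
  3       102.50        76.9048       230.7145         922.8582
  4       102.50        69.8817       279.5269       1,397.6347
  5       102.50        63.5000       317.4999       1,904.9996
  6     1,102.50       620.6379     3,723.8276      26,066.7932
  Σ                  1,008.6978     4,813.9761      30,986.3674
P = 1,008.6978.
Convexity = Σ t(t+1)·PV / [P·(1+y)²] = 30,986.3674 / (1,008.6978 × 1.211100) = 25.36469.

25.36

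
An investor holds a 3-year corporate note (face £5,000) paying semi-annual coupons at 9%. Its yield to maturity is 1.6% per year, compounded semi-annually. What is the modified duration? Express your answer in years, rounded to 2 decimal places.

Periodic yield y = 0.008. First find Macaulay duration:
  t   CF        PV=CF/(1+0.008)^t    t·PV
  1       225.00       223.2143       223.2143
  2       225.00       221.4427       442.8855
  3       225.00       219.6853       659.0558
  4       225.00       217.9417       871.7669
  5       225.00       216.2120     1,081.0602
  6     5,225.00     4,981.0752    29,886.4515
  Σ                  6,079.5713    33,164.4341
P = 6,079.5713; Macaulay duration = 33,164.4341 / 6,079.5713 = 5.45506 half-year periods = 2.72753 years.
Modified duration = D_Mac / (1 + y) = 2.72753 / 1.008 = 2.70588 years.

2.71 years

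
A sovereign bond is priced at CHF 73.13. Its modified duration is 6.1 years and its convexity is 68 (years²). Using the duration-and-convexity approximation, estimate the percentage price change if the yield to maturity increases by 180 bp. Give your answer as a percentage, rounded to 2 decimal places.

-9.88%

Duration effect: -D_mod·Δy = -6.1 × (+0.018) = -0.109800
Convexity effect: ½·C·(Δy)² = 0.5 × 68 × (0.018)² = +0.0110160
ΔP/P ≈ -0.109800 + 0.0110160 = -0.098784
= -9.8784%.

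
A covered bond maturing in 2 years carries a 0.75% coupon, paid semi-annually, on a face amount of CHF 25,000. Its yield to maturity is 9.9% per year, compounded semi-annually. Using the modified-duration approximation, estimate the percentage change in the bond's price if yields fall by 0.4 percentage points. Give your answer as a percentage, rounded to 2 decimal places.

+0.76%

Periodic yield y = 0.0495. Modified duration first:
  t   CF        PV=CF/(1+0.0495)^t    t·PV
  1        93.75        89.3283        89.3283
  2        93.75        85.1151       170.2301
  3        93.75        81.1006       243.3017
  4    25,093.75    20,684.0603    82,736.2412
  Σ                 20,939.6042    83,239.1013
P = 20,939.6042; D_Mac = 3.97520 half-year periods = 1.98760 yrs; D_mod = 1.98760/(1+0.0495) = 1.89385 yrs.
ΔP/P ≈ -D_mod · Δy = -1.89385 × (-0.004) = +0.007575 = +0.7575%.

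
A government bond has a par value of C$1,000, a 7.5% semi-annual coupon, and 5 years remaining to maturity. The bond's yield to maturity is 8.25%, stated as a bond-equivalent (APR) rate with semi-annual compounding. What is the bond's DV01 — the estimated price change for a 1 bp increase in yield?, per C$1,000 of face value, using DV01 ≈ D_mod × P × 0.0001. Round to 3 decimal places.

C$0.396

Periodic yield y = 0.04125.
  t   CF        PV=CF/(1+0.04125)^t    t·PV
  1        37.50        36.0144        36.0144
  2        37.50        34.5877        69.1753
  3        37.50        33.2174        99.6523
  4        37.50        31.9015       127.6060
  5        37.50        30.6377       153.1885
  6        37.50        29.4240       176.5438
  7        37.50        28.2583       197.8082
  8        37.50        27.1388       217.1107
  9        37.50        26.0637       234.5733
  10    1,037.50       692.5290     6,925.2899
  Σ                    969.7725     8,236.9625
P = 969.7725; D_Mac = 8.49371 half-year periods = 4.24685 yrs; D_mod = 4.07861 yrs.
DV01 ≈ 4.07861 × 969.7725 × 0.0001 = 0.395532.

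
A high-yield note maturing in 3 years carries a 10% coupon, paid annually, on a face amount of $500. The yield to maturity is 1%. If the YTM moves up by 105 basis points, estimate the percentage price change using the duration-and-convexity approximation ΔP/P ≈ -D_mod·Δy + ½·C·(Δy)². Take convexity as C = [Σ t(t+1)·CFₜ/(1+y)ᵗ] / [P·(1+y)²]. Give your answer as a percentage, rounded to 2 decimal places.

With y = 0.01:
  t   CF        PV=CF/(1+0.01)^t    t·PV        t(t+1)·PV
  1        50.00        49.5050        49.5050          99.0099
  2        50.00        49.0148        98.0296         294.0888
  3       550.00       533.8246     1,601.4737       6,405.8950
  Σ                    632.3443     1,749.0083       6,798.9937
P = 632.3443; D_Mac = 2.76591 yrs; D_mod = 2.73853 yrs; C = 10.54019.
Duration effect: -2.73853 × (+0.0105) = -0.028755
Convexity effect: 0.5 × 10.54019 × (0.0105)² = +0.0005810
ΔP/P ≈ -0.028755 + 0.0005810 = -0.028173 = -2.8173%.

-2.82%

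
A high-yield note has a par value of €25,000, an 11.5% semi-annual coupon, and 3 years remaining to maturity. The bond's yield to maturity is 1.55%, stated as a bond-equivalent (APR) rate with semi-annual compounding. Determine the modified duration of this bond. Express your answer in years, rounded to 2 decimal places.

2.65 years

Periodic yield y = 0.00775. First find Macaulay duration:
  t   CF        PV=CF/(1+0.00775)^t    t·PV
  1     1,437.50     1,426.4451     1,426.4451
  2     1,437.50     1,415.4751     2,830.9502
  3     1,437.50     1,404.5895     4,213.7686
  4     1,437.50     1,393.7877     5,575.1508
  5     1,437.50     1,383.0689     6,915.3446
  6    26,437.50    25,240.8249   151,444.9493
  Σ                 32,264.1912   172,406.6086
P = 32,264.1912; Macaulay duration = 172,406.6086 / 32,264.1912 = 5.34359 half-year periods = 2.67179 years.
Modified duration = D_Mac / (1 + y) = 2.67179 / 1.00775 = 2.65125 years.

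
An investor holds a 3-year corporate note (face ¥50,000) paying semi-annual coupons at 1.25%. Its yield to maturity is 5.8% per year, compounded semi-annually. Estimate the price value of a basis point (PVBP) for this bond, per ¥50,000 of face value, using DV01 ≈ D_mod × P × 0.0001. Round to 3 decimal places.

Periodic yield y = 0.029.
  t   CF        PV=CF/(1+0.029)^t    t·PV
  1       312.50       303.6929       303.6929
  2       312.50       295.1340       590.2680
  3       312.50       286.8163       860.4490
  4       312.50       278.7331     1,114.9323
  5       312.50       270.8776     1,354.3882
  6    50,312.50    42,382.2149   254,293.2893
  Σ                 43,817.4689   258,517.0198
P = 43,817.4689; D_Mac = 5.89986 half-year periods = 2.94993 yrs; D_mod = 2.86679 yrs.
DV01 ≈ 2.86679 × 43,817.4689 × 0.0001 = 12.561566.

¥12.562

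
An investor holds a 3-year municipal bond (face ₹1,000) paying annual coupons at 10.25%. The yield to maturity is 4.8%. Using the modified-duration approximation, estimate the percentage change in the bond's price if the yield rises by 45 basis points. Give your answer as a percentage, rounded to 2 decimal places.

-1.18%

Periodic yield y = 0.048. Modified duration first:
  t   CF        PV=CF/(1+0.048)^t    t·PV
  1       102.50        97.8053        97.8053
  2       102.50        93.3257       186.6514
  3     1,102.50       957.8439     2,873.5318
  Σ                  1,148.9750     3,157.9885
P = 1,148.9750; D_Mac = 2.74853 yrs; D_mod = 2.74853/(1+0.048) = 2.62264 yrs.
ΔP/P ≈ -D_mod · Δy = -2.62264 × (+0.0045) = -0.011802 = -1.1802%.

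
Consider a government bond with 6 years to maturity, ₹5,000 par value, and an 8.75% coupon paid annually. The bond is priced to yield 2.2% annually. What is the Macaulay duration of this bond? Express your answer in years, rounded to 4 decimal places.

5.0853 years

Periodic yield y = 0.022. Discount each cash flow and weight by its year:
  t   CF        PV=CF/(1+0.022)^t    t·PV
  1       437.50       428.0822       428.0822
  2       437.50       418.8671       837.7342
  3       437.50       409.8504     1,229.5512
  4       437.50       401.0278     1,604.1112
  5       437.50       392.3951     1,961.9755
  6     5,437.50     4,771.9281    28,631.5688
  Σ                  6,822.1508    34,693.0232
Price P = Σ PV = 6,822.1508.
Macaulay duration = Σ(t·PV) / P = 34,693.0232 / 6,822.1508 = 5.08535 years.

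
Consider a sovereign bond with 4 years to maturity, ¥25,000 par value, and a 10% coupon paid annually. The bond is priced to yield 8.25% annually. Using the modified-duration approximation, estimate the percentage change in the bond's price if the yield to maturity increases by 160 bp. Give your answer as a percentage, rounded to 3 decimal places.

-5.176%

Periodic yield y = 0.0825. Modified duration first:
  t   CF        PV=CF/(1+0.0825)^t    t·PV
  1     2,500.00     2,309.4688     2,309.4688
  2     2,500.00     2,133.4585     4,266.9170
  3     2,500.00     1,970.8624     5,912.5871
  4    27,500.00    20,027.2387    80,108.9547
  Σ                 26,441.0284    92,597.9276
P = 26,441.0284; D_Mac = 3.50205 yrs; D_mod = 3.50205/(1+0.0825) = 3.23515 yrs.
ΔP/P ≈ -D_mod · Δy = -3.23515 × (+0.016) = -0.051762 = -5.1762%.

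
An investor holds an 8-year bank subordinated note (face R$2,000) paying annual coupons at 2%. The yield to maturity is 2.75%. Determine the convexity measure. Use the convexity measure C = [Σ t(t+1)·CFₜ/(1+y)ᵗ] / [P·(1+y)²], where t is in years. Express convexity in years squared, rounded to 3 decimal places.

With y = 0.0275:
  t   CF        PV=CF/(1+0.0275)^t    t·PV        t(t+1)·PV
  1        40.00        38.9294        38.9294          77.8589
  2        40.00        37.8875        75.7751         227.3252
  3        40.00        36.8735       110.6205         442.4821
  4        40.00        35.8866       143.5465         717.7326
  5        40.00        34.9262       174.6308       1,047.7848
  6        40.00        33.9914       203.9484       1,427.6387
  7        40.00        33.0817       231.5716       1,852.5725
  8     2,040.00     1,642.0090    13,136.0717     118,224.6452
  Σ                  1,893.5853    14,115.0940     124,018.0400
P = 1,893.5853.
Convexity = Σ t(t+1)·PV / [P·(1+y)²] = 124,018.0400 / (1,893.5853 × 1.055756) = 62.03494.

62.035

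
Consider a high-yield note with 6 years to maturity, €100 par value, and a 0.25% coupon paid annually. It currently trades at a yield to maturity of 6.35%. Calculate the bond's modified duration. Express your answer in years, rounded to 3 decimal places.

Periodic yield y = 0.0635. First find Macaulay duration:
  t   CF        PV=CF/(1+0.0635)^t    t·PV
  1         0.25         0.2351         0.2351
  2         0.25         0.2210         0.4421
  3         0.25         0.2078         0.6235
  4         0.25         0.1954         0.7817
  5         0.25         0.1838         0.9188
  6       100.25        69.2882       415.7293
  Σ                     70.3314       418.7305
P = 70.3314; Macaulay duration = 418.7305 / 70.3314 = 5.95368 years.
Modified duration = D_Mac / (1 + y) = 5.95368 / 1.0635 = 5.59820 years.

5.598 years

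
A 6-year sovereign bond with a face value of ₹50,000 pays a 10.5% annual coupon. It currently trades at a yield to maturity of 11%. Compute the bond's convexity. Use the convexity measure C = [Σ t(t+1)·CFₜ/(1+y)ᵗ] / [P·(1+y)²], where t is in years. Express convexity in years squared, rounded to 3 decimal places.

24.615

With y = 0.11:
  t   CF        PV=CF/(1+0.11)^t    t·PV        t(t+1)·PV
  1     5,250.00     4,729.7297     4,729.7297       9,459.4595
  2     5,250.00     4,261.0178     8,522.0355      25,566.1066
  3     5,250.00     3,838.7548    11,516.2643      46,065.0570
  4     5,250.00     3,458.3376    13,833.3505      69,166.7523
  5     5,250.00     3,115.6195    15,578.0974      93,468.5842
  6    55,250.00    29,538.9062   177,233.4372   1,240,634.0601
  Σ                 48,942.3655   231,412.9145   1,484,360.0197
P = 48,942.3655.
Convexity = Σ t(t+1)·PV / [P·(1+y)²] = 1,484,360.0197 / (48,942.3655 × 1.232100) = 24.61548.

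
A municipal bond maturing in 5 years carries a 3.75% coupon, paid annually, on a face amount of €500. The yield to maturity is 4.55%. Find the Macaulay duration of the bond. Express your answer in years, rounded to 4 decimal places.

Periodic yield y = 0.0455. Discount each cash flow and weight by its year:
  t   CF        PV=CF/(1+0.0455)^t    t·PV
  1        18.75        17.9340        17.9340
  2        18.75        17.1535        34.3070
  3        18.75        16.4070        49.2210
  4        18.75        15.6930        62.7719
  5       518.75       415.2770     2,076.3852
  Σ                    482.4645     2,240.6191
Price P = Σ PV = 482.4645.
Macaulay duration = Σ(t·PV) / P = 2,240.6191 / 482.4645 = 4.64411 years.

4.6441 years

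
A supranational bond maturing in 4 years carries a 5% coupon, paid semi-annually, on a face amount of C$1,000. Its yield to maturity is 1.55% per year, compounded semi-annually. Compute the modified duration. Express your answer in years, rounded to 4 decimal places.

3.6698 years

Periodic yield y = 0.00775. First find Macaulay duration:
  t   CF        PV=CF/(1+0.00775)^t    t·PV
  1        25.00        24.8077        24.8077
  2        25.00        24.6170        49.2339
  3        25.00        24.4276        73.2829
  4        25.00        24.2398        96.9591
  5        25.00        24.0534       120.2669
  6        25.00        23.8684       143.2104
  7        25.00        23.6848       165.7938
  8     1,025.00       963.6102     7,708.8820
  Σ                  1,133.3090     8,382.4368
P = 1,133.3090; Macaulay duration = 8,382.4368 / 1,133.3090 = 7.39643 half-year periods = 3.69821 years.
Modified duration = D_Mac / (1 + y) = 3.69821 / 1.00775 = 3.66977 years.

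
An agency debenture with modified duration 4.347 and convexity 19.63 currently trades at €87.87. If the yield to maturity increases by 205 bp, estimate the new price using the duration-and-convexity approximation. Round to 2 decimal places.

€80.40

Duration effect: -D_mod·Δy = -4.347 × (+0.0205) = -0.0891135
Convexity effect: ½·C·(Δy)² = 0.5 × 19.63 × (0.0205)² = +0.00412475375
ΔP/P ≈ -0.0891135 + 0.00412475375 = -0.08498874625
New price ≈ 87.87 × (1 - 0.08498874625) = 80.4020388670125.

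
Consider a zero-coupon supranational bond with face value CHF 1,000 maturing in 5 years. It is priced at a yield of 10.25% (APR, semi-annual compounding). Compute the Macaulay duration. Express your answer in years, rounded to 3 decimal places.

5.000 years

A zero-coupon bond has a single cash flow at maturity, so its Macaulay duration equals its maturity: 5 years.
(Equivalently: 10 semi-annual periods ÷ 2 = 5 years.)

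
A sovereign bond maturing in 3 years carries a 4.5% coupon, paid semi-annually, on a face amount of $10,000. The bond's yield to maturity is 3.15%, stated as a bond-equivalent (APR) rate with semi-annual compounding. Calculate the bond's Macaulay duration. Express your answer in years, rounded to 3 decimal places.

Periodic yield y = 0.01575. Discount each cash flow and weight by its period:
  t   CF        PV=CF/(1+0.01575)^t    t·PV
  1       225.00       221.5112       221.5112
  2       225.00       218.0765       436.1530
  3       225.00       214.6950       644.0851
  4       225.00       211.3660       845.4641
  5       225.00       208.0886     1,040.4432
  6    10,225.00     9,309.8424    55,859.0546
  Σ                 10,383.5798    59,046.7112
Price P = Σ PV = 10,383.5798.
Macaulay duration = Σ(t·PV) / P = 59,046.7112 / 10,383.5798 = 5.68655 half-year periods.
In years: 5.68655 / 2 = 2.84327 years.

2.843 years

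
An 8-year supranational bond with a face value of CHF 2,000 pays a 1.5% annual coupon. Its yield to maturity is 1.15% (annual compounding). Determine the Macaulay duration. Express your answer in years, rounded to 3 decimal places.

Periodic yield y = 0.0115. Discount each cash flow and weight by its year:
  t   CF        PV=CF/(1+0.0115)^t    t·PV
  1        30.00        29.6589        29.6589
  2        30.00        29.3217        58.6434
  3        30.00        28.9884        86.9651
  4        30.00        28.6588       114.6351
  5        30.00        28.3330       141.6648
  6        30.00        28.0108       168.0650
  7        30.00        27.6924       193.8466
  8     2,030.00     1,852.5457    14,820.3660
  Σ                  2,053.2097    15,613.8448
Price P = Σ PV = 2,053.2097.
Macaulay duration = Σ(t·PV) / P = 15,613.8448 / 2,053.2097 = 7.60460 years.

7.605 years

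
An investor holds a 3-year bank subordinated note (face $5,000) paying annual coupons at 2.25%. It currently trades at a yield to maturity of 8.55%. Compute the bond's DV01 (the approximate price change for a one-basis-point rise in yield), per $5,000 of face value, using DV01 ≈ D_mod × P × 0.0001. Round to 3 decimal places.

Periodic yield y = 0.0855.
  t   CF        PV=CF/(1+0.0855)^t    t·PV
  1       112.50       103.6389       103.6389
  2       112.50        95.4757       190.9514
  3     5,112.50     3,997.0892    11,991.2675
  Σ                  4,196.2038    12,285.8578
P = 4,196.2038; D_Mac = 2.92785 yrs; D_mod = 2.69724 yrs.
DV01 ≈ 2.69724 × 4,196.2038 × 0.0001 = 1.131816.

$1.132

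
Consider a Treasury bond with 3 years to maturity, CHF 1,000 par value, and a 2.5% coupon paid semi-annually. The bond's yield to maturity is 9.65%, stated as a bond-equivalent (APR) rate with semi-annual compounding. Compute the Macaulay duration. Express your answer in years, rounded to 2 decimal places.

2.90 years

Periodic yield y = 0.04825. Discount each cash flow and weight by its period:
  t   CF        PV=CF/(1+0.04825)^t    t·PV
  1        12.50        11.9246        11.9246
  2        12.50        11.3758        22.7515
  3        12.50        10.8521        32.5564
  4        12.50        10.3526        41.4105
  5        12.50         9.8761        49.3805
  6     1,012.50       763.1428     4,578.8567
  Σ                    817.5241     4,736.8803
Price P = Σ PV = 817.5241.
Macaulay duration = Σ(t·PV) / P = 4,736.8803 / 817.5241 = 5.79418 half-year periods.
In years: 5.79418 / 2 = 2.89709 years.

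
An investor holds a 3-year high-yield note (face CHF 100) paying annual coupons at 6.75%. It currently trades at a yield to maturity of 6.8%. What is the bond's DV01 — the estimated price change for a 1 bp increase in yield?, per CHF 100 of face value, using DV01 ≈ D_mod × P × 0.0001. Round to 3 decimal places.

CHF 0.026

Periodic yield y = 0.068.
  t   CF        PV=CF/(1+0.068)^t    t·PV
  1         6.75         6.3202         6.3202
  2         6.75         5.9178        11.8356
  3       106.75        87.6303       262.8908
  Σ                     99.8683       281.0466
P = 99.8683; D_Mac = 2.81417 yrs; D_mod = 2.63499 yrs.
DV01 ≈ 2.63499 × 99.8683 × 0.0001 = 0.026315.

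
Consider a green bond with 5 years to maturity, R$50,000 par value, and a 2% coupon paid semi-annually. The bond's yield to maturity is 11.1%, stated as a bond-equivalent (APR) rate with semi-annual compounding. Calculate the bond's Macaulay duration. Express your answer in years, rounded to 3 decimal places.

4.717 years

Periodic yield y = 0.0555. Discount each cash flow and weight by its period:
  t   CF        PV=CF/(1+0.0555)^t    t·PV
  1       500.00       473.7091       473.7091
  2       500.00       448.8007       897.6014
  3       500.00       425.2020     1,275.6060
  4       500.00       402.8441     1,611.3766
  5       500.00       381.6619     1,908.3095
  6       500.00       361.5935     2,169.5608
  7       500.00       342.5803     2,398.0619
  8       500.00       324.5668     2,596.5345
  9       500.00       307.5005     2,767.5048
  10   50,500.00    29,424.4939   294,244.9390
  Σ                 32,892.9529   310,343.2035
Price P = Σ PV = 32,892.9529.
Macaulay duration = Σ(t·PV) / P = 310,343.2035 / 32,892.9529 = 9.43495 half-year periods.
In years: 9.43495 / 2 = 4.71747 years.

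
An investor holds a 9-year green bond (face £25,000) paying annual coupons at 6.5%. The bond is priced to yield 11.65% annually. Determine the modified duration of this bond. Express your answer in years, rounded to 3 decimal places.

Periodic yield y = 0.1165. First find Macaulay duration:
  t   CF        PV=CF/(1+0.1165)^t    t·PV
  1     1,625.00     1,455.4411     1,455.4411
  2     1,625.00     1,303.5747     2,607.1493
  3     1,625.00     1,167.5546     3,502.6637
  4     1,625.00     1,045.7273     4,182.9093
  5     1,625.00       936.6120     4,683.0601
  6     1,625.00       838.8822     5,033.2934
  7     1,625.00       751.3500     5,259.4498
  8     1,625.00       672.9512     5,383.6093
  9    26,625.00     9,875.5449    88,879.9045
  Σ                 18,047.6380   120,987.4805
P = 18,047.6380; Macaulay duration = 120,987.4805 / 18,047.6380 = 6.70378 years.
Modified duration = D_Mac / (1 + y) = 6.70378 / 1.1165 = 6.00429 years.

6.004 years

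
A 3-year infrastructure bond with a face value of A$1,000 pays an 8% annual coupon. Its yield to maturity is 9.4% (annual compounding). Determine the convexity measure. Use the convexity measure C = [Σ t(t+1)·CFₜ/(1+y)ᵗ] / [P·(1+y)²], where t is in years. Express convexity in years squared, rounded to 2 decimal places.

With y = 0.094:
  t   CF        PV=CF/(1+0.094)^t    t·PV        t(t+1)·PV
  1        80.00        73.1261        73.1261         146.2523
  2        80.00        66.8429       133.6858         401.0575
  3     1,080.00       824.8439     2,474.5318       9,898.1273
  Σ                    964.8130     2,681.3438      10,445.4371
P = 964.8130.
Convexity = Σ t(t+1)·PV / [P·(1+y)²] = 10,445.4371 / (964.8130 × 1.196836) = 9.04584.

9.05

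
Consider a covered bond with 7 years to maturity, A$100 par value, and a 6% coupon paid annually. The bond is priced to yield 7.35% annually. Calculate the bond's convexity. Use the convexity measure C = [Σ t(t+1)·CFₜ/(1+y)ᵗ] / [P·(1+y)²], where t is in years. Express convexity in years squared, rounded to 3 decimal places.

38.286

With y = 0.0735:
  t   CF        PV=CF/(1+0.0735)^t    t·PV        t(t+1)·PV
  1         6.00         5.5892         5.5892          11.1784
  2         6.00         5.2065        10.4130          31.2391
  3         6.00         4.8500        14.5501          58.2005
  4         6.00         4.5180        18.0719          90.3593
  5         6.00         4.2086        21.0432         126.2590
  6         6.00         3.9205        23.5229         164.6601
  7       106.00        64.5196       451.6371       3,613.0964
  Σ                     92.8124       544.8273       4,094.9927
P = 92.8124.
Convexity = Σ t(t+1)·PV / [P·(1+y)²] = 4,094.9927 / (92.8124 × 1.152402) = 38.28627.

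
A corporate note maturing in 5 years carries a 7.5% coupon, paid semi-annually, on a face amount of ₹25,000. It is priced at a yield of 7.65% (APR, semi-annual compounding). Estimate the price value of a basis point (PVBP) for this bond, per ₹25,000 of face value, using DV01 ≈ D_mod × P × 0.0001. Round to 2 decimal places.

₹10.19

Periodic yield y = 0.03825.
  t   CF        PV=CF/(1+0.03825)^t    t·PV
  1       937.50       902.9617       902.9617
  2       937.50       869.6958     1,739.3917
  3       937.50       837.6555     2,512.9666
  4       937.50       806.7956     3,227.1824
  5       937.50       777.0726     3,885.3628
  6       937.50       748.4446     4,490.6674
  7       937.50       720.8712     5,046.0987
  8       937.50       694.3137     5,554.5099
  9       937.50       668.7346     6,018.6117
  10   25,937.50    17,820.0417   178,200.4171
  Σ                 24,846.5871   211,578.1700
P = 24,846.5871; D_Mac = 8.51538 half-year periods = 4.25769 yrs; D_mod = 4.10083 yrs.
DV01 ≈ 4.10083 × 24,846.5871 × 0.0001 = 10.189173.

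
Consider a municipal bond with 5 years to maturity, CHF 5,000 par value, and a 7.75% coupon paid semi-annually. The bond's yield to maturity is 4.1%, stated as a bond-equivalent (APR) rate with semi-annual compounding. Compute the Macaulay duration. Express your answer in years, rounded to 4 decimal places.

4.3037 years

Periodic yield y = 0.0205. Discount each cash flow and weight by its period:
  t   CF        PV=CF/(1+0.0205)^t    t·PV
  1       193.75       189.8579       189.8579
  2       193.75       186.0440       372.0880
  3       193.75       182.3067       546.9202
  4       193.75       178.6445       714.5780
  5       193.75       175.0559       875.2793
  6       193.75       171.5393     1,029.2359
  7       193.75       168.0934     1,176.6538
  8       193.75       164.7167     1,317.7336
  9       193.75       161.4078     1,452.6706
  10    5,193.75     4,239.8545    42,398.5448
  Σ                  5,817.5207    50,073.5620
Price P = Σ PV = 5,817.5207.
Macaulay duration = Σ(t·PV) / P = 50,073.5620 / 5,817.5207 = 8.60737 half-year periods.
In years: 8.60737 / 2 = 4.30369 years.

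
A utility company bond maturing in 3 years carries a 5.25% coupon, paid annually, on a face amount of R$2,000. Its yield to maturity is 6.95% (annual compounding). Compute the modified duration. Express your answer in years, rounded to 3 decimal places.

2.664 years

Periodic yield y = 0.0695. First find Macaulay duration:
  t   CF        PV=CF/(1+0.0695)^t    t·PV
  1       105.00        98.1767        98.1767
  2       105.00        91.7968       183.5937
  3     2,105.00     1,720.7181     5,162.1544
  Σ                  1,910.6917     5,443.9248
P = 1,910.6917; Macaulay duration = 5,443.9248 / 1,910.6917 = 2.84919 years.
Modified duration = D_Mac / (1 + y) = 2.84919 / 1.0695 = 2.66404 years.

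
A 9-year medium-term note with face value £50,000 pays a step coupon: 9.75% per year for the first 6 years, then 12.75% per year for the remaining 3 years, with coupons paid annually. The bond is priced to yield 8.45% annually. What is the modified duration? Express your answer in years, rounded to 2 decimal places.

Periodic yield y = 0.0845. First find Macaulay duration:
  t   CF        PV=CF/(1+0.0845)^t    t·PV
  1     4,875.00     4,495.1591     4,495.1591
  2     4,875.00     4,144.9138     8,289.8277
  3     4,875.00     3,821.9584    11,465.8751
  4     4,875.00     3,524.1663    14,096.6652
  5     4,875.00     3,249.5770    16,247.8852
  6     4,875.00     2,996.3827    17,978.2962
  7     6,375.00     3,613.0444    25,291.3106
  8     6,375.00     3,331.5301    26,652.2406
  9    56,375.00    27,165.6779   244,491.1015
  Σ                 56,342.4097   369,008.3612
P = 56,342.4097; Macaulay duration = 369,008.3612 / 56,342.4097 = 6.54939 years.
Modified duration = D_Mac / (1 + y) = 6.54939 / 1.0845 = 6.03909 years.

6.04 years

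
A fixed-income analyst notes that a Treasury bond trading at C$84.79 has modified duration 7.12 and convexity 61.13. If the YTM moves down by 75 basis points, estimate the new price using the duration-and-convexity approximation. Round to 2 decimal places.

Duration effect: -D_mod·Δy = -7.12 × (-0.0075) = +0.053400
Convexity effect: ½·C·(Δy)² = 0.5 × 61.13 × (-0.0075)² = +0.00171928125
ΔP/P ≈ +0.053400 + 0.00171928125 = +0.05511928125
New price ≈ 84.79 × (1 + 0.05511928125) = 89.4635638571875.

C$89.46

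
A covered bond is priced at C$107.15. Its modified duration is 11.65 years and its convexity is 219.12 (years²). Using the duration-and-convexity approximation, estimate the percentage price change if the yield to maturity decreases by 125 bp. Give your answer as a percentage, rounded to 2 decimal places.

+16.27%

Duration effect: -D_mod·Δy = -11.65 × (-0.0125) = +0.145625
Convexity effect: ½·C·(Δy)² = 0.5 × 219.12 × (-0.0125)² = +0.01711875
ΔP/P ≈ +0.145625 + 0.01711875 = +0.16274375
= +16.274375%.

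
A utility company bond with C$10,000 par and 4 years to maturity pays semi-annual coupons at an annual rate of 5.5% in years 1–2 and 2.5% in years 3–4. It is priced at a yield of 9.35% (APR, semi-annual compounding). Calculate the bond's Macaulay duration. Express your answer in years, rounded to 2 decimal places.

Periodic yield y = 0.04675. Discount each cash flow and weight by its period:
  t   CF        PV=CF/(1+0.04675)^t    t·PV
  1       275.00       262.7179       262.7179
  2       275.00       250.9844       501.9688
  3       275.00       239.7749       719.3248
  4       275.00       229.0661       916.2644
  5       125.00        99.4707       497.3535
  6       125.00        95.0281       570.1688
  7       125.00        90.7840       635.4879
  8    10,125.00     7,025.0800    56,200.6401
  Σ                  8,292.9062    60,303.9263
Price P = Σ PV = 8,292.9062.
Macaulay duration = Σ(t·PV) / P = 60,303.9263 / 8,292.9062 = 7.27175 half-year periods.
In years: 7.27175 / 2 = 3.63587 years.

3.64 years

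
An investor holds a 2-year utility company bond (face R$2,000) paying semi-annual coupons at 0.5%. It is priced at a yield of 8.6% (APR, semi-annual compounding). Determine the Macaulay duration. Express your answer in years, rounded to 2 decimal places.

Periodic yield y = 0.043. Discount each cash flow and weight by its period:
  t   CF        PV=CF/(1+0.043)^t    t·PV
  1         5.00         4.7939         4.7939
  2         5.00         4.5962         9.1925
  3         5.00         4.4067        13.2202
  4     2,005.00     1,694.2486     6,776.9945
  Σ                  1,708.0455     6,804.2010
Price P = Σ PV = 1,708.0455.
Macaulay duration = Σ(t·PV) / P = 6,804.2010 / 1,708.0455 = 3.98362 half-year periods.
In years: 3.98362 / 2 = 1.99181 years.

1.99 years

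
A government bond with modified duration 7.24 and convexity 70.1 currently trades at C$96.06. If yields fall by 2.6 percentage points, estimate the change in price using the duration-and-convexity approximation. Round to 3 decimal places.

+C$20.358

Duration effect: -D_mod·Δy = -7.24 × (-0.026) = +0.188240
Convexity effect: ½·C·(Δy)² = 0.5 × 70.1 × (-0.026)² = +0.0236938
ΔP/P ≈ +0.188240 + 0.0236938 = +0.2119338
ΔP ≈ 96.06 × (+0.2119338) = +20.358360828.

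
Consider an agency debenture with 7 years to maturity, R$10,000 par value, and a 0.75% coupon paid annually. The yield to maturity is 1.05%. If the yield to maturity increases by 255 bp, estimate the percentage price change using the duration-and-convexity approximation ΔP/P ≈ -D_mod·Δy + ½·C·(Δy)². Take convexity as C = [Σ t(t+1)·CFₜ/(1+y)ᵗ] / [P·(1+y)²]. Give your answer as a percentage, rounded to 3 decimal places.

With y = 0.0105:
  t   CF        PV=CF/(1+0.0105)^t    t·PV        t(t+1)·PV
  1        75.00        74.2207        74.2207         148.4414
  2        75.00        73.4495       146.8989         440.6968
  3        75.00        72.6863       218.0588         872.2351
  4        75.00        71.9310       287.7239       1,438.6196
  5        75.00        71.1836       355.9178       2,135.5067
  6        75.00        70.4439       422.6634       2,958.6436
  7    10,075.00     9,364.6345    65,552.4412     524,419.5299
  Σ                  9,798.5493    67,057.9247     532,413.6730
P = 9,798.5493; D_Mac = 6.84366 yrs; D_mod = 6.77255 yrs; C = 53.21264.
Duration effect: -6.77255 × (+0.0255) = -0.172700
Convexity effect: 0.5 × 53.21264 × (0.0255)² = +0.0173008
ΔP/P ≈ -0.172700 + 0.0173008 = -0.155399 = -15.5399%.

-15.540%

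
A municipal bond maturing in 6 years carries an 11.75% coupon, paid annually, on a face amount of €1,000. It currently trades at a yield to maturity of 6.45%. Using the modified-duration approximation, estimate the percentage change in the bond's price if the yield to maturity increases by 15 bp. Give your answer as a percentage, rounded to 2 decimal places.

Periodic yield y = 0.0645. Modified duration first:
  t   CF        PV=CF/(1+0.0645)^t    t·PV
  1       117.50       110.3805       110.3805
  2       117.50       103.6923       207.3846
  3       117.50        97.4094       292.2282
  4       117.50        91.5072       366.0287
  5       117.50        85.9626       429.8130
  6     1,117.50       768.0218     4,608.1307
  Σ                  1,256.9737     6,013.9657
P = 1,256.9737; D_Mac = 4.78448 yrs; D_mod = 4.78448/(1+0.0645) = 4.49458 yrs.
ΔP/P ≈ -D_mod · Δy = -4.49458 × (+0.0015) = -0.006742 = -0.6742%.

-0.67%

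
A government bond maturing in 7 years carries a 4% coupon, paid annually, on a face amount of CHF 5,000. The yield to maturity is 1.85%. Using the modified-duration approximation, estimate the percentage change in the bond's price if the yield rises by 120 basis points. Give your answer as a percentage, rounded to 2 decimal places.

-7.42%

Periodic yield y = 0.0185. Modified duration first:
  t   CF        PV=CF/(1+0.0185)^t    t·PV
  1       200.00       196.3672       196.3672
  2       200.00       192.8004       385.6008
  3       200.00       189.2984       567.8951
  4       200.00       185.8600       743.4399
  5       200.00       182.4840       912.4201
  6       200.00       179.1694     1,075.0163
  7     5,200.00     4,573.7888    32,016.5219
  Σ                  5,699.7682    35,897.2613
P = 5,699.7682; D_Mac = 6.29802 yrs; D_mod = 6.29802/(1+0.0185) = 6.18362 yrs.
ΔP/P ≈ -D_mod · Δy = -6.18362 × (+0.012) = -0.074203 = -7.4203%.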